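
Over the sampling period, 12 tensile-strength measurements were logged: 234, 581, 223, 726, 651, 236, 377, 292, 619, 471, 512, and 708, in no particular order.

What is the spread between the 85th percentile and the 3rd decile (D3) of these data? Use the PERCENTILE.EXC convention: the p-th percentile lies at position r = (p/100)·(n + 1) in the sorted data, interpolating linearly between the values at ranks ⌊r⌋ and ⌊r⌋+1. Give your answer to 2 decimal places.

Sorted: 223, 234, 236, 292, 377, 471, 512, 581, 619, 651, 708, 726.
n = 12.
P30: r = 3.9; ranks 3–4 are 236, 292; interpolating gives 286.4.
P85: r = 11.05; ranks 11–12 are 708, 726; interpolating gives 708.9.
Difference: 708.9 − 286.4 = 422.5.

422.50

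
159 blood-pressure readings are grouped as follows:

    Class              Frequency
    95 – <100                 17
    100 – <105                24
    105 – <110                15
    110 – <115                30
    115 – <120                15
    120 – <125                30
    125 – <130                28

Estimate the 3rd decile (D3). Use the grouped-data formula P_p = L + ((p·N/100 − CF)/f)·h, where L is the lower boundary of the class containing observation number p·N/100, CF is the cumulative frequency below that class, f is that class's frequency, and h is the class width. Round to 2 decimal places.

107.23

N = 159; target position k = 30/100 · 159 = 47.7.
Cumulative frequencies: 17, 41, 56, 86, 101, 131, 159.
Observation 47.7 falls in the class 105 – <110.
L = 105, CF = 41, f = 15, h = 5.
P30 = 105 + ((47.7 − 41)/15)·5 = 105 + 2.23333 = 107.233.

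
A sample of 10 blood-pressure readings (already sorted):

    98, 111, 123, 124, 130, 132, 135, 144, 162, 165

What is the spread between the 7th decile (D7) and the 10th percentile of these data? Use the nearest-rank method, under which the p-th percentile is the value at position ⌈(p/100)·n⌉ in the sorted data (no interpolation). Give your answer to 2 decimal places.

37.00

n = 10.
P10: rank ⌈10/100·10⌉ = 1 → 98.
P70: rank ⌈70/100·10⌉ = 7 → 135.
Difference: 135 − 98 = 37.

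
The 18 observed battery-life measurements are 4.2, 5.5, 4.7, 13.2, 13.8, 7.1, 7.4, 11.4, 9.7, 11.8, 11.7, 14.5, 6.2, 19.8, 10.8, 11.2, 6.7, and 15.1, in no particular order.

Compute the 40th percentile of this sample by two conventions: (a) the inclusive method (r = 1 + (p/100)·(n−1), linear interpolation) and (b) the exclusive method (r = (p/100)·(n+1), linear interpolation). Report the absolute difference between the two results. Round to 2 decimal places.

Sorted: 4.2, 4.7, 5.5, 6.2, 6.7, 7.1, 7.4, 9.7, 10.8, 11.2, 11.4, 11.7, 11.8, 13.2, 13.8, 14.5, 15.1, 19.8.
n = 18.
(a) r = 7.8; between ranks 7 (7.4) and 8 (9.7): 9.24.
(b) r = 7.6; between ranks 7 (7.4) and 8 (9.7): 8.78.
|9.24 − 8.78| = 0.46.

0.46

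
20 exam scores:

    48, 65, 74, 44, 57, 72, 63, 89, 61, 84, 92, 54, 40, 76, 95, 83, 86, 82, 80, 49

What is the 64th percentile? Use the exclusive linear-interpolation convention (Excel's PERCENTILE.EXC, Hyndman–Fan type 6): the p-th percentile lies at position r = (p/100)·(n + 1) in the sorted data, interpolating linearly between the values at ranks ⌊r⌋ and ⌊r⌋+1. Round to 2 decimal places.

80.88

Sorted: 40, 44, 48, 49, 54, 57, 61, 63, 65, 72, 74, 76, 80, 82, 83, 84, 86, 89, 92, 95.
n = 20.
r = (64/100)·(20 + 1) = 13.44.
Rank 13 is 80 and rank 14 is 82.
Interpolate: 80 + 0.44·(82 − 80) = 80 + 0.44·2 = 80.88.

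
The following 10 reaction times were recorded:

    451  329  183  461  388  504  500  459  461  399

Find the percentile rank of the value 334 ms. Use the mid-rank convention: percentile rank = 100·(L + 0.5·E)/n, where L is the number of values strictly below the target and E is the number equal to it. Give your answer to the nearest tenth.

20.0

Sorted: 183, 329, 388, 399, 451, 459, 461, 461, 500, 504.
Count below 334: L = 2; count equal: E = 0; n = 10.
Percentile rank = 100·(2 + 0.5·0)/10 = 100·2/10 = 20.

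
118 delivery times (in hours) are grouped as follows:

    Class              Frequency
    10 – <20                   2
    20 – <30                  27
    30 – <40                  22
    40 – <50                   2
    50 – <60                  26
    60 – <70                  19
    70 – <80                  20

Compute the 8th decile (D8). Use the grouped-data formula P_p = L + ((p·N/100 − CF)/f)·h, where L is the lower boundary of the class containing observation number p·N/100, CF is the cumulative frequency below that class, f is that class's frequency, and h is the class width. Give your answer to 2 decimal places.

68.11

N = 118; target position k = 80/100 · 118 = 94.4.
Cumulative frequencies: 2, 29, 51, 53, 79, 98, 118.
Observation 94.4 falls in the class 60 – <70.
L = 60, CF = 79, f = 19, h = 10.
P80 = 60 + ((94.4 − 79)/19)·10 = 60 + 8.10526 = 68.1053.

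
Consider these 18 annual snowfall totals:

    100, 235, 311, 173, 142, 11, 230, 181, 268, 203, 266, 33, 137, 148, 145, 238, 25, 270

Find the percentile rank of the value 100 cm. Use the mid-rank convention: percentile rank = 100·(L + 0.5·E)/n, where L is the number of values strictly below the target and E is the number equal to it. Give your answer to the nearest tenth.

19.4

Sorted: 11, 25, 33, 100, 137, 142, 145, 148, 173, 181, 203, 230, 235, 238, 266, 268, 270, 311.
Count below 100: L = 3; count equal: E = 1; n = 18.
Percentile rank = 100·(3 + 0.5·1)/18 = 100·3.5/18 = 19.44.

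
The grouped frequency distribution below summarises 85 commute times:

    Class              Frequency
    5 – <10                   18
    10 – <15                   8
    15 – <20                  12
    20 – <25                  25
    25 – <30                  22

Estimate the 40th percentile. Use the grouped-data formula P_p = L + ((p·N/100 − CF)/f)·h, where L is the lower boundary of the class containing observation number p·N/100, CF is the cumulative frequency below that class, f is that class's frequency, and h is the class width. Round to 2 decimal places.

18.33

N = 85; target position k = 40/100 · 85 = 34.
Cumulative frequencies: 18, 26, 38, 63, 85.
Observation 34 falls in the class 15 – <20.
L = 15, CF = 26, f = 12, h = 5.
P40 = 15 + ((34 − 26)/12)·5 = 15 + 3.33333 = 18.3333.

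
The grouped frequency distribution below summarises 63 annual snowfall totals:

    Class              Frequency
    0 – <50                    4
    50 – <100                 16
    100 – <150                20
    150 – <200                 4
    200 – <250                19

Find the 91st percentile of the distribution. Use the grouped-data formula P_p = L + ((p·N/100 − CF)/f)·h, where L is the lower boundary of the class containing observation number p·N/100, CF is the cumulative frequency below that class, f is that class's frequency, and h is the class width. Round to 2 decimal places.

235.08

N = 63; target position k = 91/100 · 63 = 57.33.
Cumulative frequencies: 4, 20, 40, 44, 63.
Observation 57.33 falls in the class 200 – <250.
L = 200, CF = 44, f = 19, h = 50.
P91 = 200 + ((57.33 − 44)/19)·50 = 200 + 35.0789 = 235.079.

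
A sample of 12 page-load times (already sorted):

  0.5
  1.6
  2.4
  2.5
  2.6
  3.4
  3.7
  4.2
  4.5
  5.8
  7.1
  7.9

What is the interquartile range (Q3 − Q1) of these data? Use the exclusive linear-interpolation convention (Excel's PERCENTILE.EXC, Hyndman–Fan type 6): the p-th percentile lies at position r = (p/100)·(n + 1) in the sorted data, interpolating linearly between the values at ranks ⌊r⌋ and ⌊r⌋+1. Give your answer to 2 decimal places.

n = 12.
P25: r = 3.25; ranks 3–4 are 2.4, 2.5; interpolating gives 2.425.
P75: r = 9.75; ranks 9–10 are 4.5, 5.8; interpolating gives 5.475.
Difference: 5.475 − 2.425 = 3.05.

3.05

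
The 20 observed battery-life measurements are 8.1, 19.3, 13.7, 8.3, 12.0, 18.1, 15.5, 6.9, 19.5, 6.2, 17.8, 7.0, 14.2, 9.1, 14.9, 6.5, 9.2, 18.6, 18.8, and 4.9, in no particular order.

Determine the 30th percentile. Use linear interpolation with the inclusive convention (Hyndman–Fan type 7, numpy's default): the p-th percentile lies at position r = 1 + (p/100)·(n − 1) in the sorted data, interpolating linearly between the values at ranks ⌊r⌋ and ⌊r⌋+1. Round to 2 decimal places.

Sorted: 4.9, 6.2, 6.5, 6.9, 7.0, 8.1, 8.3, 9.1, 9.2, 12.0, 13.7, 14.2, 14.9, 15.5, 17.8, 18.1, 18.6, 18.8, 19.3, 19.5.
n = 20.
r = 1 + (30/100)·(20 − 1) = 1 + 5.7 = 6.7.
Rank 6 is 8.1 and rank 7 is 8.3.
Interpolate: 8.1 + 0.7·(8.3 − 8.1) = 8.1 + 0.7·0.2 = 8.24.

8.24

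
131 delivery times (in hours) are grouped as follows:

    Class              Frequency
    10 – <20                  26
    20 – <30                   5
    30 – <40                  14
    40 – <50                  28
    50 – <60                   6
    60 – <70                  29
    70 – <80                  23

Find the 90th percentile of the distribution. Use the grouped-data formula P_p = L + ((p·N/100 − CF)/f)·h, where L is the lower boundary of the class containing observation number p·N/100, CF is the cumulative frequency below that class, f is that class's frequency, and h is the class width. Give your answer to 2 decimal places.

74.30

N = 131; target position k = 90/100 · 131 = 117.9.
Cumulative frequencies: 26, 31, 45, 73, 79, 108, 131.
Observation 117.9 falls in the class 70 – <80.
L = 70, CF = 108, f = 23, h = 10.
P90 = 70 + ((117.9 − 108)/23)·10 = 70 + 4.30435 = 74.3043.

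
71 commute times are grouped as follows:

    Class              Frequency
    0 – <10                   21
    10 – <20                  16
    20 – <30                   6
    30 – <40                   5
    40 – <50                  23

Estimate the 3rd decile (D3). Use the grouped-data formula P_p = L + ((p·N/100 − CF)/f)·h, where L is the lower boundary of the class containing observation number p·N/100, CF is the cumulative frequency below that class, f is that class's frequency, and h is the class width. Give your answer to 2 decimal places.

N = 71; target position k = 30/100 · 71 = 21.3.
Cumulative frequencies: 21, 37, 43, 48, 71.
Observation 21.3 falls in the class 10 – <20.
L = 10, CF = 21, f = 16, h = 10.
P30 = 10 + ((21.3 − 21)/16)·10 = 10 + 0.1875 = 10.1875.

10.19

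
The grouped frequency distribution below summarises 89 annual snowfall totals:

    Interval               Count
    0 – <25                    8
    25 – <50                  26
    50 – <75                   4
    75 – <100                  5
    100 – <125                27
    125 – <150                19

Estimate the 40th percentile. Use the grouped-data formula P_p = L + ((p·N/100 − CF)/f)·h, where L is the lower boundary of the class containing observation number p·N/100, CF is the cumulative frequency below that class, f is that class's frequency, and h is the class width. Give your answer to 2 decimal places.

N = 89; target position k = 40/100 · 89 = 35.6.
Cumulative frequencies: 8, 34, 38, 43, 70, 89.
Observation 35.6 falls in the class 50 – <75.
L = 50, CF = 34, f = 4, h = 25.
P40 = 50 + ((35.6 − 34)/4)·25 = 50 + 10 = 60.

60.00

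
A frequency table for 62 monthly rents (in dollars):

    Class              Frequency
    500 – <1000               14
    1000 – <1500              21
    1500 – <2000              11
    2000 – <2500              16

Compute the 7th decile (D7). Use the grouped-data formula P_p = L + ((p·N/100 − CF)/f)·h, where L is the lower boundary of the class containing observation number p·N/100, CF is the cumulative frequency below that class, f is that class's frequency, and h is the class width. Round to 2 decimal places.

N = 62; target position k = 70/100 · 62 = 43.4.
Cumulative frequencies: 14, 35, 46, 62.
Observation 43.4 falls in the class 1500 – <2000.
L = 1500, CF = 35, f = 11, h = 500.
P70 = 1500 + ((43.4 − 35)/11)·500 = 1500 + 381.818 = 1881.82.

1881.82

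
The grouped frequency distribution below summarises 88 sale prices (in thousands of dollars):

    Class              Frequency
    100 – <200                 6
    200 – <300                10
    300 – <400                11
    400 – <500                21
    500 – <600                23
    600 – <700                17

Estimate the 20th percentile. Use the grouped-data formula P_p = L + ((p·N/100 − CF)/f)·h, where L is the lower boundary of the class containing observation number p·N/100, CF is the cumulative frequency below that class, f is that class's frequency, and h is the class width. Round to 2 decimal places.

N = 88; target position k = 20/100 · 88 = 17.6.
Cumulative frequencies: 6, 16, 27, 48, 71, 88.
Observation 17.6 falls in the class 300 – <400.
L = 300, CF = 16, f = 11, h = 100.
P20 = 300 + ((17.6 − 16)/11)·100 = 300 + 14.5455 = 314.545.

314.55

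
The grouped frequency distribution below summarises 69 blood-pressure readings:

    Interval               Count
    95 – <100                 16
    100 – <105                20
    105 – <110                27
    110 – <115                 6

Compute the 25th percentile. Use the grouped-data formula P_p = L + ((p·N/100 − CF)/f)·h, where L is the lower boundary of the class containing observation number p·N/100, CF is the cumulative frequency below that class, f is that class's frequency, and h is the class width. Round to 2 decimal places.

100.31

N = 69; target position k = 25/100 · 69 = 17.25.
Cumulative frequencies: 16, 36, 63, 69.
Observation 17.25 falls in the class 100 – <105.
L = 100, CF = 16, f = 20, h = 5.
P25 = 100 + ((17.25 − 16)/20)·5 = 100 + 0.3125 = 100.312.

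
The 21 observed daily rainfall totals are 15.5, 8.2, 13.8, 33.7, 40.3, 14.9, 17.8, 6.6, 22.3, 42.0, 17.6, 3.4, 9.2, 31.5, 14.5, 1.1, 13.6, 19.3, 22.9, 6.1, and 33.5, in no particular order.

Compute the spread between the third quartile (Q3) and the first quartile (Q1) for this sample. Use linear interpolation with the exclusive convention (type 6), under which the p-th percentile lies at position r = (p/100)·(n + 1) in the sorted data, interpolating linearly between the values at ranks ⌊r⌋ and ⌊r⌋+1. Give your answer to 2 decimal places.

18.50

Sorted: 1.1, 3.4, 6.1, 6.6, 8.2, 9.2, 13.6, 13.8, 14.5, 14.9, 15.5, 17.6, 17.8, 19.3, 22.3, 22.9, 31.5, 33.5, 33.7, 40.3, 42.0.
n = 21.
P25: r = 5.5; ranks 5–6 are 8.2, 9.2; interpolating gives 8.7.
P75: r = 16.5; ranks 16–17 are 22.9, 31.5; interpolating gives 27.2.
Difference: 27.2 − 8.7 = 18.5.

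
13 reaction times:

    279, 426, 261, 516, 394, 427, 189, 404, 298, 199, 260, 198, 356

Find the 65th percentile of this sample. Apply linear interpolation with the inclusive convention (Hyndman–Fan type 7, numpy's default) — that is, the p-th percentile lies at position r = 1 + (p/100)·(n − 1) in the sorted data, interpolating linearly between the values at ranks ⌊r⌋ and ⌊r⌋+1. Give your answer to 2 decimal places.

386.40

Sorted: 189, 198, 199, 260, 261, 279, 298, 356, 394, 404, 426, 427, 516.
n = 13.
r = 1 + (65/100)·(13 − 1) = 1 + 7.8 = 8.8.
Rank 8 is 356 and rank 9 is 394.
Interpolate: 356 + 0.8·(394 − 356) = 356 + 0.8·38 = 386.4.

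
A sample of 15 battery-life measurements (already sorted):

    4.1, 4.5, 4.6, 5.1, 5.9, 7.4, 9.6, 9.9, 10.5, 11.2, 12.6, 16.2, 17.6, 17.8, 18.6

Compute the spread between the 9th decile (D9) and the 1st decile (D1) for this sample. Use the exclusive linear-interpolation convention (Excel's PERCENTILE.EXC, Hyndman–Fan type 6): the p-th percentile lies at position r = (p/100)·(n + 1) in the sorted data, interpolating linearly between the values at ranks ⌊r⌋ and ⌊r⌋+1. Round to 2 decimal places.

13.78

n = 15.
P10: r = 1.6; ranks 1–2 are 4.1, 4.5; interpolating gives 4.34.
P90: r = 14.4; ranks 14–15 are 17.8, 18.6; interpolating gives 18.12.
Difference: 18.12 − 4.34 = 13.78.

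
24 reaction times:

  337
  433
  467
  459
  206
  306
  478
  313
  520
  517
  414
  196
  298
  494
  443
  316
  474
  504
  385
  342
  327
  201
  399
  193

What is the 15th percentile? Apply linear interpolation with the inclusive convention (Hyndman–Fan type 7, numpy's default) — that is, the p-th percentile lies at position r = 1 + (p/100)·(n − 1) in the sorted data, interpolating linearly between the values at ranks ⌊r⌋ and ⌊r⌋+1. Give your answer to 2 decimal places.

Sorted: 193, 196, 201, 206, 298, 306, 313, 316, 327, 337, 342, 385, 399, 414, 433, 443, 459, 467, 474, 478, 494, 504, 517, 520.
n = 24.
r = 1 + (15/100)·(24 − 1) = 1 + 3.45 = 4.45.
Rank 4 is 206 and rank 5 is 298.
Interpolate: 206 + 0.45·(298 − 206) = 206 + 0.45·92 = 247.4.

247.40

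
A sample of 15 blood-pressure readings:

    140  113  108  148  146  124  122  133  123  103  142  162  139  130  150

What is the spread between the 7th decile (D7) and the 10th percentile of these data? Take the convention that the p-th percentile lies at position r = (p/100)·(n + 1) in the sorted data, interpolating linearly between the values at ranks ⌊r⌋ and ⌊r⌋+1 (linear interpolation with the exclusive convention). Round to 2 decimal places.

36.80

Sorted: 103, 108, 113, 122, 123, 124, 130, 133, 139, 140, 142, 146, 148, 150, 162.
n = 15.
P10: r = 1.6; ranks 1–2 are 103, 108; interpolating gives 106.
P70: r = 11.2; ranks 11–12 are 142, 146; interpolating gives 142.8.
Difference: 142.8 − 106 = 36.8.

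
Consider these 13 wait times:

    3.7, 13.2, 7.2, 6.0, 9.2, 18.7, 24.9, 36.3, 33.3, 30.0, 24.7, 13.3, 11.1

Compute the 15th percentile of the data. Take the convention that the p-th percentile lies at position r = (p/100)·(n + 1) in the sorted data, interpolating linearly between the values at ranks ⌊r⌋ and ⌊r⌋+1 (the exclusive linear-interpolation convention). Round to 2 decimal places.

6.12

Sorted: 3.7, 6.0, 7.2, 9.2, 11.1, 13.2, 13.3, 18.7, 24.7, 24.9, 30.0, 33.3, 36.3.
n = 13.
r = (15/100)·(13 + 1) = 2.1.
Rank 2 is 6.0 and rank 3 is 7.2.
Interpolate: 6.0 + 0.1·(7.2 − 6.0) = 6.0 + 0.1·1.2 = 6.12.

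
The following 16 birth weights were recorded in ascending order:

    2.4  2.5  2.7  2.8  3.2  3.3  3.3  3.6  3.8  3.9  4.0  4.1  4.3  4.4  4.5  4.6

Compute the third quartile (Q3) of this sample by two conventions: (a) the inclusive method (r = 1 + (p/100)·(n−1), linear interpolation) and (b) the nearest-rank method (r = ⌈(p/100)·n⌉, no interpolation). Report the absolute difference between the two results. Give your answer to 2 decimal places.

n = 16.
(a) r = 12.25; between ranks 12 (4.1) and 13 (4.3): 4.15.
(b) the nearest-rank method: rank 12 → 4.1.
|4.15 − 4.1| = 0.05.

0.05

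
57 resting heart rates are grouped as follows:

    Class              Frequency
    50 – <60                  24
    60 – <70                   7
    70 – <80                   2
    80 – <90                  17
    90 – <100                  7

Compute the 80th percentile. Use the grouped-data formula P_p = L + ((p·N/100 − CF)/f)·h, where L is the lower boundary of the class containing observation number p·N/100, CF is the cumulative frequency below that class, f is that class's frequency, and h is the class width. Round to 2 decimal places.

N = 57; target position k = 80/100 · 57 = 45.6.
Cumulative frequencies: 24, 31, 33, 50, 57.
Observation 45.6 falls in the class 80 – <90.
L = 80, CF = 33, f = 17, h = 10.
P80 = 80 + ((45.6 − 33)/17)·10 = 80 + 7.41176 = 87.4118.

87.41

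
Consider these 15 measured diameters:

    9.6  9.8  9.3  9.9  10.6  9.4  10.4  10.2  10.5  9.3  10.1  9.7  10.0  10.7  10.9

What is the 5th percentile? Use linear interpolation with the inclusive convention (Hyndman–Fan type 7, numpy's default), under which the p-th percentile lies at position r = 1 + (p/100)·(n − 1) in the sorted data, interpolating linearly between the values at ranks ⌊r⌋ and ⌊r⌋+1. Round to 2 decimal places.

9.30

Sorted: 9.3, 9.3, 9.4, 9.6, 9.7, 9.8, 9.9, 10.0, 10.1, 10.2, 10.4, 10.5, 10.6, 10.7, 10.9.
n = 15.
r = 1 + (5/100)·(15 − 1) = 1 + 0.7 = 1.7.
Rank 1 is 9.3 and rank 2 is 9.3.
Interpolate: 9.3 + 0.7·(9.3 − 9.3) = 9.3 + 0.7·0 = 9.3.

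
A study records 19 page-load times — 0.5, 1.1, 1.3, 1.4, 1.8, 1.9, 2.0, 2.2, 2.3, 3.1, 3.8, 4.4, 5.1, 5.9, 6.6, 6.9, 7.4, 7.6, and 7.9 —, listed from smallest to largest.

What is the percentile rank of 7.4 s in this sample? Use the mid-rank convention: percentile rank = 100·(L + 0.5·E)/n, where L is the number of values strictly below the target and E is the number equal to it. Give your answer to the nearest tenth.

Count below 7.4: L = 16; count equal: E = 1; n = 19.
Percentile rank = 100·(16 + 0.5·1)/19 = 100·16.5/19 = 86.84.

86.8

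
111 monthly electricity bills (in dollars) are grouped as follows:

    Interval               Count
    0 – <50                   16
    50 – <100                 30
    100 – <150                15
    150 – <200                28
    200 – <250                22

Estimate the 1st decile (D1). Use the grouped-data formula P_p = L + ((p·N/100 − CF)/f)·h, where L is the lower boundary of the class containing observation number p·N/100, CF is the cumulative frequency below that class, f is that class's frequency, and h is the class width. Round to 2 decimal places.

34.69

N = 111; target position k = 10/100 · 111 = 11.1.
Cumulative frequencies: 16, 46, 61, 89, 111.
Observation 11.1 falls in the class 0 – <50.
L = 0, CF = 0, f = 16, h = 50.
P10 = 0 + ((11.1 − 0)/16)·50 = 0 + 34.6875 = 34.6875.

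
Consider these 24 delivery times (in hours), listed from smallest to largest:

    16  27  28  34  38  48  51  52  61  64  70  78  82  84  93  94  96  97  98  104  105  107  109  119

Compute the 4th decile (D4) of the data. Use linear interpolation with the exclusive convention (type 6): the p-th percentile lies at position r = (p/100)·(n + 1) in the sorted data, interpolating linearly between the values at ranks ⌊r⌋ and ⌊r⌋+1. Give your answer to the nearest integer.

64

n = 24.
r = (40/100)·(24 + 1) = 10.
r is an integer, so P40 is the value at rank 10: 64.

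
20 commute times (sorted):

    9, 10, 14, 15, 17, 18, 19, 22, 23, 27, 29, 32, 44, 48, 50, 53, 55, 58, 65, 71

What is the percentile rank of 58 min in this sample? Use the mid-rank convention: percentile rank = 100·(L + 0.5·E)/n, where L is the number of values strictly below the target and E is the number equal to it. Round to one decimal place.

Count below 58: L = 17; count equal: E = 1; n = 20.
Percentile rank = 100·(17 + 0.5·1)/20 = 100·17.5/20 = 87.5.

87.5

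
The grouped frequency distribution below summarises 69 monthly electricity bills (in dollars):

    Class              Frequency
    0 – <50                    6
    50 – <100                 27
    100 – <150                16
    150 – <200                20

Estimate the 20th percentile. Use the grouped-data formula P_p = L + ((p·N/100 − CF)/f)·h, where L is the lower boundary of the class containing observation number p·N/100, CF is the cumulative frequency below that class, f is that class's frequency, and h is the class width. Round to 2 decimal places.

N = 69; target position k = 20/100 · 69 = 13.8.
Cumulative frequencies: 6, 33, 49, 69.
Observation 13.8 falls in the class 50 – <100.
L = 50, CF = 6, f = 27, h = 50.
P20 = 50 + ((13.8 − 6)/27)·50 = 50 + 14.4444 = 64.4444.

64.44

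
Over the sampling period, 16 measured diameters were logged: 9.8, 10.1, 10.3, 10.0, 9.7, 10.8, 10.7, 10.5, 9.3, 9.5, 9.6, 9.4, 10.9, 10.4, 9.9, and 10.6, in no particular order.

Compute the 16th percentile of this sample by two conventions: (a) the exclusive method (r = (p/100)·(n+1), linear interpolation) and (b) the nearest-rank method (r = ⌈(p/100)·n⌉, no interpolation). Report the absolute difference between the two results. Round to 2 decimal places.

0.03

Sorted: 9.3, 9.4, 9.5, 9.6, 9.7, 9.8, 9.9, 10.0, 10.1, 10.3, 10.4, 10.5, 10.6, 10.7, 10.8, 10.9.
n = 16.
(a) r = 2.72; between ranks 2 (9.4) and 3 (9.5): 9.472.
(b) the nearest-rank method: rank 3 → 9.5.
|9.472 − 9.5| = 0.028.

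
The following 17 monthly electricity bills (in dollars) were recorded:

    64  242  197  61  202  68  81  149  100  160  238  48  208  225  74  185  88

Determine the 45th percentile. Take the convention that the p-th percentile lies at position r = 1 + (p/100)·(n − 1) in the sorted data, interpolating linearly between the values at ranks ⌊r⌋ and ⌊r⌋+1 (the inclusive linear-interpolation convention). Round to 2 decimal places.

Sorted: 48, 61, 64, 68, 74, 81, 88, 100, 149, 160, 185, 197, 202, 208, 225, 238, 242.
n = 17.
r = 1 + (45/100)·(17 − 1) = 1 + 7.2 = 8.2.
Rank 8 is 100 and rank 9 is 149.
Interpolate: 100 + 0.2·(149 − 100) = 100 + 0.2·49 = 109.8.

109.80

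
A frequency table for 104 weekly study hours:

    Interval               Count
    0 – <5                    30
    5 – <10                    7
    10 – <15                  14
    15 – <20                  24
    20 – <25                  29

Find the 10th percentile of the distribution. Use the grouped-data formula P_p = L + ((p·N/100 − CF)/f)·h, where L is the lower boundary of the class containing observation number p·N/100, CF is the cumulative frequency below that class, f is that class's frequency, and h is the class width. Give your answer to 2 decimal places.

1.73

N = 104; target position k = 10/100 · 104 = 10.4.
Cumulative frequencies: 30, 37, 51, 75, 104.
Observation 10.4 falls in the class 0 – <5.
L = 0, CF = 0, f = 30, h = 5.
P10 = 0 + ((10.4 − 0)/30)·5 = 0 + 1.73333 = 1.73333.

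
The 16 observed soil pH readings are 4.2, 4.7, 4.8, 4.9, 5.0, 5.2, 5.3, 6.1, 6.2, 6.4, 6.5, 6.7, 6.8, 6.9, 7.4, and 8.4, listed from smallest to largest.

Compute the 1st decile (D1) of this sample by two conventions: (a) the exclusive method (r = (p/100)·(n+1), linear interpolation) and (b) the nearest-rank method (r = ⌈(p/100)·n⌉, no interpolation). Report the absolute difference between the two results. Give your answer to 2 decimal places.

n = 16.
(a) r = 1.7; between ranks 1 (4.2) and 2 (4.7): 4.55.
(b) the nearest-rank method: rank 2 → 4.7.
|4.55 − 4.7| = 0.15.

0.15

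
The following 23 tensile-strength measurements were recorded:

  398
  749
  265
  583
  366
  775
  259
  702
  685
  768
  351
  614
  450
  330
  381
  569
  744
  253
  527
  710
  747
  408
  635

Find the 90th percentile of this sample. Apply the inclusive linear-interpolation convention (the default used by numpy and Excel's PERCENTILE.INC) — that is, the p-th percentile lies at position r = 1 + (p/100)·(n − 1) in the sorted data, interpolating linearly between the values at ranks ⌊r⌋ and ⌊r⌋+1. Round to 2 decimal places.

Sorted: 253, 259, 265, 330, 351, 366, 381, 398, 408, 450, 527, 569, 583, 614, 635, 685, 702, 710, 744, 747, 749, 768, 775.
n = 23.
r = 1 + (90/100)·(23 − 1) = 1 + 19.8 = 20.8.
Rank 20 is 747 and rank 21 is 749.
Interpolate: 747 + 0.8·(749 − 747) = 747 + 0.8·2 = 748.6.

748.60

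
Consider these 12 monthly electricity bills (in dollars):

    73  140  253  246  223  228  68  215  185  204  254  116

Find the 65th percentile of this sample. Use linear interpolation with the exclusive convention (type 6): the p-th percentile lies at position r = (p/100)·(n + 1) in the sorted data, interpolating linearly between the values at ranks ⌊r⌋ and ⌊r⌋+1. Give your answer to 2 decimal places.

Sorted: 68, 73, 116, 140, 185, 204, 215, 223, 228, 246, 253, 254.
n = 12.
r = (65/100)·(12 + 1) = 8.45.
Rank 8 is 223 and rank 9 is 228.
Interpolate: 223 + 0.45·(228 − 223) = 223 + 0.45·5 = 225.25.

225.25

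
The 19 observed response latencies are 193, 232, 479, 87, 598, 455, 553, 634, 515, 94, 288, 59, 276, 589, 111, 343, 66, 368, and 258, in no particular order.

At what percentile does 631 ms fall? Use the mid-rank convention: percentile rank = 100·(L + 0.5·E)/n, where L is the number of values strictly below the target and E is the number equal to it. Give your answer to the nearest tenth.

Sorted: 59, 66, 87, 94, 111, 193, 232, 258, 276, 288, 343, 368, 455, 479, 515, 553, 589, 598, 634.
Count below 631: L = 18; count equal: E = 0; n = 19.
Percentile rank = 100·(18 + 0.5·0)/19 = 100·18/19 = 94.74.

94.7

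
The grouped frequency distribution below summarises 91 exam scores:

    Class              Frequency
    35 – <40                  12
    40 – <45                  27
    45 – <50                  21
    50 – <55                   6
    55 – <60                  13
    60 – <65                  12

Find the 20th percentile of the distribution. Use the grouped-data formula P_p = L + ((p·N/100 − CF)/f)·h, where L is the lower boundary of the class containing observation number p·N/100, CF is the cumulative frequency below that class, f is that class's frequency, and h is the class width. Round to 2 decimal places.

N = 91; target position k = 20/100 · 91 = 18.2.
Cumulative frequencies: 12, 39, 60, 66, 79, 91.
Observation 18.2 falls in the class 40 – <45.
L = 40, CF = 12, f = 27, h = 5.
P20 = 40 + ((18.2 − 12)/27)·5 = 40 + 1.14815 = 41.1481.

41.15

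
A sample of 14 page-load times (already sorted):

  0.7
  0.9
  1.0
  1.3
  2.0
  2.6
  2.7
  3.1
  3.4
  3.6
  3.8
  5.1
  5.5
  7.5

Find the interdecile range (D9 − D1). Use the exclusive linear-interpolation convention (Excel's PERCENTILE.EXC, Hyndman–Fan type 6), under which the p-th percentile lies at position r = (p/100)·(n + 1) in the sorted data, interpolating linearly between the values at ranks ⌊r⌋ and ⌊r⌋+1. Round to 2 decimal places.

n = 14.
P10: r = 1.5; ranks 1–2 are 0.7, 0.9; interpolating gives 0.8.
P90: r = 13.5; ranks 13–14 are 5.5, 7.5; interpolating gives 6.5.
Difference: 6.5 − 0.8 = 5.7.

5.70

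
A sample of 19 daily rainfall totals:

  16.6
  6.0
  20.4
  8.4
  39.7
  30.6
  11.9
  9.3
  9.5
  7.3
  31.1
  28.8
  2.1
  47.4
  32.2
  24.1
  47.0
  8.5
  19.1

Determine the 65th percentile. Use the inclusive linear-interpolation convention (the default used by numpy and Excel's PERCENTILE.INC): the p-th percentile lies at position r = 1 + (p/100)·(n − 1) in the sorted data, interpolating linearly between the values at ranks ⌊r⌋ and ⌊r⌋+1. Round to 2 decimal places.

27.39

Sorted: 2.1, 6.0, 7.3, 8.4, 8.5, 9.3, 9.5, 11.9, 16.6, 19.1, 20.4, 24.1, 28.8, 30.6, 31.1, 32.2, 39.7, 47.0, 47.4.
n = 19.
r = 1 + (65/100)·(19 − 1) = 1 + 11.7 = 12.7.
Rank 12 is 24.1 and rank 13 is 28.8.
Interpolate: 24.1 + 0.7·(28.8 − 24.1) = 24.1 + 0.7·4.7 = 27.39.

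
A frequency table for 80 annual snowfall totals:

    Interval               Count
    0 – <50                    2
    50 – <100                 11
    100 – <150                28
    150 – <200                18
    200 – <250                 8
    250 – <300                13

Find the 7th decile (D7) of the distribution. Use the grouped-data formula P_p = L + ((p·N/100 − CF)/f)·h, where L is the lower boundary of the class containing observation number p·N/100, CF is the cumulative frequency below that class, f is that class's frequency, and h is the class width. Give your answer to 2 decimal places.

191.67

N = 80; target position k = 70/100 · 80 = 56.
Cumulative frequencies: 2, 13, 41, 59, 67, 80.
Observation 56 falls in the class 150 – <200.
L = 150, CF = 41, f = 18, h = 50.
P70 = 150 + ((56 − 41)/18)·50 = 150 + 41.6667 = 191.667.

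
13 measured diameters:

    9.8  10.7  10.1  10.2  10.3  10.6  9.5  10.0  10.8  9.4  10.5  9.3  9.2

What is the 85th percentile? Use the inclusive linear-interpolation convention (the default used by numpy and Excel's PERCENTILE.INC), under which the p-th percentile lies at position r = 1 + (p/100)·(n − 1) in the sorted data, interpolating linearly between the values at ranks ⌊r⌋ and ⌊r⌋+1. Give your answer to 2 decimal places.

10.62

Sorted: 9.2, 9.3, 9.4, 9.5, 9.8, 10.0, 10.1, 10.2, 10.3, 10.5, 10.6, 10.7, 10.8.
n = 13.
r = 1 + (85/100)·(13 − 1) = 1 + 10.2 = 11.2.
Rank 11 is 10.6 and rank 12 is 10.7.
Interpolate: 10.6 + 0.2·(10.7 − 10.6) = 10.6 + 0.2·0.1 = 10.62.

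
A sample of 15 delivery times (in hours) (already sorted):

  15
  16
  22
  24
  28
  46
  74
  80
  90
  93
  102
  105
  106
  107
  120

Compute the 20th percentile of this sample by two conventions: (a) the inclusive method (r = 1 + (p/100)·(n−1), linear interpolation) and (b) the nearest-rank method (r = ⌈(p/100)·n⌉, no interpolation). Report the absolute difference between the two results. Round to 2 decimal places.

n = 15.
(a) r = 3.8; between ranks 3 (22) and 4 (24): 23.6.
(b) the nearest-rank method: rank 3 → 22.
|23.6 − 22| = 1.6.

1.60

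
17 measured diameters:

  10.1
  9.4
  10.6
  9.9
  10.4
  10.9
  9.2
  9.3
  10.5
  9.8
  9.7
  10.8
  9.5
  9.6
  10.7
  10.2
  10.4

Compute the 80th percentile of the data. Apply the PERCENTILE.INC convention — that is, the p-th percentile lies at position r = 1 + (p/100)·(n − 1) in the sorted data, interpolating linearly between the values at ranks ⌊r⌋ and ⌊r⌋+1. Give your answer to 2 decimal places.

Sorted: 9.2, 9.3, 9.4, 9.5, 9.6, 9.7, 9.8, 9.9, 10.1, 10.2, 10.4, 10.4, 10.5, 10.6, 10.7, 10.8, 10.9.
n = 17.
r = 1 + (80/100)·(17 − 1) = 1 + 12.8 = 13.8.
Rank 13 is 10.5 and rank 14 is 10.6.
Interpolate: 10.5 + 0.8·(10.6 − 10.5) = 10.5 + 0.8·0.1 = 10.58.

10.58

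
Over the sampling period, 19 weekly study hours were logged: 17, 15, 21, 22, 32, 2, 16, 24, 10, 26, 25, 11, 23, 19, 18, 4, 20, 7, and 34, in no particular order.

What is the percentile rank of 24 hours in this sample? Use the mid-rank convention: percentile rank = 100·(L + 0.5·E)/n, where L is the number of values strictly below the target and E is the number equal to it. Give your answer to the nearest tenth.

Sorted: 2, 4, 7, 10, 11, 15, 16, 17, 18, 19, 20, 21, 22, 23, 24, 25, 26, 32, 34.
Count below 24: L = 14; count equal: E = 1; n = 19.
Percentile rank = 100·(14 + 0.5·1)/19 = 100·14.5/19 = 76.32.

76.3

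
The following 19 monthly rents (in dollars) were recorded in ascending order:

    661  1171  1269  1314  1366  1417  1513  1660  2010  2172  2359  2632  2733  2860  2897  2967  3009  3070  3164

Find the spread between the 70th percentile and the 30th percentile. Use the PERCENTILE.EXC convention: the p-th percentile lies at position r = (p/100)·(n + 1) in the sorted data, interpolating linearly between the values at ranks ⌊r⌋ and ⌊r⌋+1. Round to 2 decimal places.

n = 19.
P30: r = 6 (integer) → 1417.
P70: r = 14 (integer) → 2860.
Difference: 2860 − 1417 = 1443.

1443.00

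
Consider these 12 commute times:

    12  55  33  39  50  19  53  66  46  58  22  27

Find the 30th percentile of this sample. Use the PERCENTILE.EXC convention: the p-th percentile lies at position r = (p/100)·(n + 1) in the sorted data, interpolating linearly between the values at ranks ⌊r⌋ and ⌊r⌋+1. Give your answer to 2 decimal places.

Sorted: 12, 19, 22, 27, 33, 39, 46, 50, 53, 55, 58, 66.
n = 12.
r = (30/100)·(12 + 1) = 3.9.
Rank 3 is 22 and rank 4 is 27.
Interpolate: 22 + 0.9·(27 − 22) = 22 + 0.9·5 = 26.5.

26.50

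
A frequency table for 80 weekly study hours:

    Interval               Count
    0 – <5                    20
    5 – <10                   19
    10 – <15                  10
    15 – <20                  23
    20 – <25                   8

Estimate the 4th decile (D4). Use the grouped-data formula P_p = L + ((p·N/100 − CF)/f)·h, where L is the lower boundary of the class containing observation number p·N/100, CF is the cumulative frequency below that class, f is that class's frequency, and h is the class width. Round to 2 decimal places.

N = 80; target position k = 40/100 · 80 = 32.
Cumulative frequencies: 20, 39, 49, 72, 80.
Observation 32 falls in the class 5 – <10.
L = 5, CF = 20, f = 19, h = 5.
P40 = 5 + ((32 − 20)/19)·5 = 5 + 3.15789 = 8.15789.

8.16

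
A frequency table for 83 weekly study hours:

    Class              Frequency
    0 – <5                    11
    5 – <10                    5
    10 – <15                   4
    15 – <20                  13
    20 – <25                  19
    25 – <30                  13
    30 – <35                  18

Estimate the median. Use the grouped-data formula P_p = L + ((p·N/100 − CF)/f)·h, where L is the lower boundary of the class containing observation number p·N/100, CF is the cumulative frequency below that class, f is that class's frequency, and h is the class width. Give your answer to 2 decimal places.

N = 83; target position k = 50/100 · 83 = 41.5.
Cumulative frequencies: 11, 16, 20, 33, 52, 65, 83.
Observation 41.5 falls in the class 20 – <25.
L = 20, CF = 33, f = 19, h = 5.
P50 = 20 + ((41.5 − 33)/19)·5 = 20 + 2.23684 = 22.2368.

22.24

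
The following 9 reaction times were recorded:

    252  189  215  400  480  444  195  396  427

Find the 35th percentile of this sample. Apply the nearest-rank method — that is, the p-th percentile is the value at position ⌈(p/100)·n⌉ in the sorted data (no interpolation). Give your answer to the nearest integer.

252

Sorted: 189, 195, 215, 252, 396, 400, 427, 444, 480.
n = 9.
Position = ⌈35/100 · 9⌉ = ⌈3.15⌉ = 4.
The value at rank 4 is 252.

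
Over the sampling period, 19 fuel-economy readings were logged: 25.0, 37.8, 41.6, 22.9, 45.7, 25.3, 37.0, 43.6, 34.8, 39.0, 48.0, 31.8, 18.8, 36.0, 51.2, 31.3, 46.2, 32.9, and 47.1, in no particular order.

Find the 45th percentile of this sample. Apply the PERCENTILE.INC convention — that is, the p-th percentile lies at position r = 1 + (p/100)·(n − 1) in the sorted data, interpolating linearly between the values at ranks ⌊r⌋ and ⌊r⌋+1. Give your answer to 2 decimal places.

Sorted: 18.8, 22.9, 25.0, 25.3, 31.3, 31.8, 32.9, 34.8, 36.0, 37.0, 37.8, 39.0, 41.6, 43.6, 45.7, 46.2, 47.1, 48.0, 51.2.
n = 19.
r = 1 + (45/100)·(19 − 1) = 1 + 8.1 = 9.1.
Rank 9 is 36.0 and rank 10 is 37.0.
Interpolate: 36.0 + 0.1·(37.0 − 36.0) = 36.0 + 0.1·1 = 36.1.

36.10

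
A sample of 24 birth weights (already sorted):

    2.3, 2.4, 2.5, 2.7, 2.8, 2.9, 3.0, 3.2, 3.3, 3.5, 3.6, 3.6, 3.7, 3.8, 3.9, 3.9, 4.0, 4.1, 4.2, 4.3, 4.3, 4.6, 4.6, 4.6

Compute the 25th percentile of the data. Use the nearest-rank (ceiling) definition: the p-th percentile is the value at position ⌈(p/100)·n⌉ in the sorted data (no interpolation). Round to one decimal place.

n = 24.
Position = ⌈25/100 · 24⌉ = ⌈6⌉ = 6.
The value at rank 6 is 2.9.

2.9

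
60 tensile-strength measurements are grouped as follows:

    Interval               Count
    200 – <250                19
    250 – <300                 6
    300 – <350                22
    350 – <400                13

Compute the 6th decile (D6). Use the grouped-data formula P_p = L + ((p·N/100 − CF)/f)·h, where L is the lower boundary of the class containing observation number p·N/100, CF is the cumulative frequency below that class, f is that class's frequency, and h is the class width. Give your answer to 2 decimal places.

N = 60; target position k = 60/100 · 60 = 36.
Cumulative frequencies: 19, 25, 47, 60.
Observation 36 falls in the class 300 – <350.
L = 300, CF = 25, f = 22, h = 50.
P60 = 300 + ((36 − 25)/22)·50 = 300 + 25 = 325.

325.00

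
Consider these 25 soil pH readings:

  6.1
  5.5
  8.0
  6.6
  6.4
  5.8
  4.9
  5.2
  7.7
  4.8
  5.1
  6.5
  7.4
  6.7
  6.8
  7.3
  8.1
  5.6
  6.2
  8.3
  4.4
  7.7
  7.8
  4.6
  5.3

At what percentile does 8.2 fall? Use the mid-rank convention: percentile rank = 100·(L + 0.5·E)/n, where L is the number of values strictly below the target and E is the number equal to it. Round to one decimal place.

96.0

Sorted: 4.4, 4.6, 4.8, 4.9, 5.1, 5.2, 5.3, 5.5, 5.6, 5.8, 6.1, 6.2, 6.4, 6.5, 6.6, 6.7, 6.8, 7.3, 7.4, 7.7, 7.7, 7.8, 8.0, 8.1, 8.3.
Count below 8.2: L = 24; count equal: E = 0; n = 25.
Percentile rank = 100·(24 + 0.5·0)/25 = 100·24/25 = 96.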